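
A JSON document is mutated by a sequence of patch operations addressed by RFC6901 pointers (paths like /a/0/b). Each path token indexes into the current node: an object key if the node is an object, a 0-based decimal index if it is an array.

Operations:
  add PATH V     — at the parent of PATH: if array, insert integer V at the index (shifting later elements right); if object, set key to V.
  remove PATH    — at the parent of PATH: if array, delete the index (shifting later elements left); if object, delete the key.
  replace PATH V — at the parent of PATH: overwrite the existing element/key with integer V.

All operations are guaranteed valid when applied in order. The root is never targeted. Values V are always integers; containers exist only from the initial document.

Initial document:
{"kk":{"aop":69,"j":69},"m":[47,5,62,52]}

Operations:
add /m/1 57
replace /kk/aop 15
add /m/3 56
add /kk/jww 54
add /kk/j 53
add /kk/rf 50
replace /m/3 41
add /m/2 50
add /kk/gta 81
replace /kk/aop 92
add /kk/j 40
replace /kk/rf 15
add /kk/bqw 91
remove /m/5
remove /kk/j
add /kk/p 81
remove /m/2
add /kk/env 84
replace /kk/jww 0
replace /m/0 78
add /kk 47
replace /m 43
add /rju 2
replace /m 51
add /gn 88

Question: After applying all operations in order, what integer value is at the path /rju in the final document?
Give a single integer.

After op 1 (add /m/1 57): {"kk":{"aop":69,"j":69},"m":[47,57,5,62,52]}
After op 2 (replace /kk/aop 15): {"kk":{"aop":15,"j":69},"m":[47,57,5,62,52]}
After op 3 (add /m/3 56): {"kk":{"aop":15,"j":69},"m":[47,57,5,56,62,52]}
After op 4 (add /kk/jww 54): {"kk":{"aop":15,"j":69,"jww":54},"m":[47,57,5,56,62,52]}
After op 5 (add /kk/j 53): {"kk":{"aop":15,"j":53,"jww":54},"m":[47,57,5,56,62,52]}
After op 6 (add /kk/rf 50): {"kk":{"aop":15,"j":53,"jww":54,"rf":50},"m":[47,57,5,56,62,52]}
After op 7 (replace /m/3 41): {"kk":{"aop":15,"j":53,"jww":54,"rf":50},"m":[47,57,5,41,62,52]}
After op 8 (add /m/2 50): {"kk":{"aop":15,"j":53,"jww":54,"rf":50},"m":[47,57,50,5,41,62,52]}
After op 9 (add /kk/gta 81): {"kk":{"aop":15,"gta":81,"j":53,"jww":54,"rf":50},"m":[47,57,50,5,41,62,52]}
After op 10 (replace /kk/aop 92): {"kk":{"aop":92,"gta":81,"j":53,"jww":54,"rf":50},"m":[47,57,50,5,41,62,52]}
After op 11 (add /kk/j 40): {"kk":{"aop":92,"gta":81,"j":40,"jww":54,"rf":50},"m":[47,57,50,5,41,62,52]}
After op 12 (replace /kk/rf 15): {"kk":{"aop":92,"gta":81,"j":40,"jww":54,"rf":15},"m":[47,57,50,5,41,62,52]}
After op 13 (add /kk/bqw 91): {"kk":{"aop":92,"bqw":91,"gta":81,"j":40,"jww":54,"rf":15},"m":[47,57,50,5,41,62,52]}
After op 14 (remove /m/5): {"kk":{"aop":92,"bqw":91,"gta":81,"j":40,"jww":54,"rf":15},"m":[47,57,50,5,41,52]}
After op 15 (remove /kk/j): {"kk":{"aop":92,"bqw":91,"gta":81,"jww":54,"rf":15},"m":[47,57,50,5,41,52]}
After op 16 (add /kk/p 81): {"kk":{"aop":92,"bqw":91,"gta":81,"jww":54,"p":81,"rf":15},"m":[47,57,50,5,41,52]}
After op 17 (remove /m/2): {"kk":{"aop":92,"bqw":91,"gta":81,"jww":54,"p":81,"rf":15},"m":[47,57,5,41,52]}
After op 18 (add /kk/env 84): {"kk":{"aop":92,"bqw":91,"env":84,"gta":81,"jww":54,"p":81,"rf":15},"m":[47,57,5,41,52]}
After op 19 (replace /kk/jww 0): {"kk":{"aop":92,"bqw":91,"env":84,"gta":81,"jww":0,"p":81,"rf":15},"m":[47,57,5,41,52]}
After op 20 (replace /m/0 78): {"kk":{"aop":92,"bqw":91,"env":84,"gta":81,"jww":0,"p":81,"rf":15},"m":[78,57,5,41,52]}
After op 21 (add /kk 47): {"kk":47,"m":[78,57,5,41,52]}
After op 22 (replace /m 43): {"kk":47,"m":43}
After op 23 (add /rju 2): {"kk":47,"m":43,"rju":2}
After op 24 (replace /m 51): {"kk":47,"m":51,"rju":2}
After op 25 (add /gn 88): {"gn":88,"kk":47,"m":51,"rju":2}
Value at /rju: 2

Answer: 2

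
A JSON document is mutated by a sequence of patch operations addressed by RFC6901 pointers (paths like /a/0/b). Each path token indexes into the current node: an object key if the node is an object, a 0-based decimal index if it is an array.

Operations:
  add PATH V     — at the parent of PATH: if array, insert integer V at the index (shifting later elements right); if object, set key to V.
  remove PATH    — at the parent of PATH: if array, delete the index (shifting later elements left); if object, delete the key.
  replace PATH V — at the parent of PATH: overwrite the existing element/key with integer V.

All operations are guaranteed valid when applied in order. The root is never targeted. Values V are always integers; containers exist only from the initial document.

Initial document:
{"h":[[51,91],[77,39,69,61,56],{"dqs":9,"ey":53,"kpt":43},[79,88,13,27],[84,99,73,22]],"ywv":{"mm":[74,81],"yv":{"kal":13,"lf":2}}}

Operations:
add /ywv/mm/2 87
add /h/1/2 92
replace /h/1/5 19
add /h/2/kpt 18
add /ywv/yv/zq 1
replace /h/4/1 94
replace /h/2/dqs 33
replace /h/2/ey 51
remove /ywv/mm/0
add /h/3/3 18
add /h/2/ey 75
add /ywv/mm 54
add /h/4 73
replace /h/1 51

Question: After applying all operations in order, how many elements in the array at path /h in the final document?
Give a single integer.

After op 1 (add /ywv/mm/2 87): {"h":[[51,91],[77,39,69,61,56],{"dqs":9,"ey":53,"kpt":43},[79,88,13,27],[84,99,73,22]],"ywv":{"mm":[74,81,87],"yv":{"kal":13,"lf":2}}}
After op 2 (add /h/1/2 92): {"h":[[51,91],[77,39,92,69,61,56],{"dqs":9,"ey":53,"kpt":43},[79,88,13,27],[84,99,73,22]],"ywv":{"mm":[74,81,87],"yv":{"kal":13,"lf":2}}}
After op 3 (replace /h/1/5 19): {"h":[[51,91],[77,39,92,69,61,19],{"dqs":9,"ey":53,"kpt":43},[79,88,13,27],[84,99,73,22]],"ywv":{"mm":[74,81,87],"yv":{"kal":13,"lf":2}}}
After op 4 (add /h/2/kpt 18): {"h":[[51,91],[77,39,92,69,61,19],{"dqs":9,"ey":53,"kpt":18},[79,88,13,27],[84,99,73,22]],"ywv":{"mm":[74,81,87],"yv":{"kal":13,"lf":2}}}
After op 5 (add /ywv/yv/zq 1): {"h":[[51,91],[77,39,92,69,61,19],{"dqs":9,"ey":53,"kpt":18},[79,88,13,27],[84,99,73,22]],"ywv":{"mm":[74,81,87],"yv":{"kal":13,"lf":2,"zq":1}}}
After op 6 (replace /h/4/1 94): {"h":[[51,91],[77,39,92,69,61,19],{"dqs":9,"ey":53,"kpt":18},[79,88,13,27],[84,94,73,22]],"ywv":{"mm":[74,81,87],"yv":{"kal":13,"lf":2,"zq":1}}}
After op 7 (replace /h/2/dqs 33): {"h":[[51,91],[77,39,92,69,61,19],{"dqs":33,"ey":53,"kpt":18},[79,88,13,27],[84,94,73,22]],"ywv":{"mm":[74,81,87],"yv":{"kal":13,"lf":2,"zq":1}}}
After op 8 (replace /h/2/ey 51): {"h":[[51,91],[77,39,92,69,61,19],{"dqs":33,"ey":51,"kpt":18},[79,88,13,27],[84,94,73,22]],"ywv":{"mm":[74,81,87],"yv":{"kal":13,"lf":2,"zq":1}}}
After op 9 (remove /ywv/mm/0): {"h":[[51,91],[77,39,92,69,61,19],{"dqs":33,"ey":51,"kpt":18},[79,88,13,27],[84,94,73,22]],"ywv":{"mm":[81,87],"yv":{"kal":13,"lf":2,"zq":1}}}
After op 10 (add /h/3/3 18): {"h":[[51,91],[77,39,92,69,61,19],{"dqs":33,"ey":51,"kpt":18},[79,88,13,18,27],[84,94,73,22]],"ywv":{"mm":[81,87],"yv":{"kal":13,"lf":2,"zq":1}}}
After op 11 (add /h/2/ey 75): {"h":[[51,91],[77,39,92,69,61,19],{"dqs":33,"ey":75,"kpt":18},[79,88,13,18,27],[84,94,73,22]],"ywv":{"mm":[81,87],"yv":{"kal":13,"lf":2,"zq":1}}}
After op 12 (add /ywv/mm 54): {"h":[[51,91],[77,39,92,69,61,19],{"dqs":33,"ey":75,"kpt":18},[79,88,13,18,27],[84,94,73,22]],"ywv":{"mm":54,"yv":{"kal":13,"lf":2,"zq":1}}}
After op 13 (add /h/4 73): {"h":[[51,91],[77,39,92,69,61,19],{"dqs":33,"ey":75,"kpt":18},[79,88,13,18,27],73,[84,94,73,22]],"ywv":{"mm":54,"yv":{"kal":13,"lf":2,"zq":1}}}
After op 14 (replace /h/1 51): {"h":[[51,91],51,{"dqs":33,"ey":75,"kpt":18},[79,88,13,18,27],73,[84,94,73,22]],"ywv":{"mm":54,"yv":{"kal":13,"lf":2,"zq":1}}}
Size at path /h: 6

Answer: 6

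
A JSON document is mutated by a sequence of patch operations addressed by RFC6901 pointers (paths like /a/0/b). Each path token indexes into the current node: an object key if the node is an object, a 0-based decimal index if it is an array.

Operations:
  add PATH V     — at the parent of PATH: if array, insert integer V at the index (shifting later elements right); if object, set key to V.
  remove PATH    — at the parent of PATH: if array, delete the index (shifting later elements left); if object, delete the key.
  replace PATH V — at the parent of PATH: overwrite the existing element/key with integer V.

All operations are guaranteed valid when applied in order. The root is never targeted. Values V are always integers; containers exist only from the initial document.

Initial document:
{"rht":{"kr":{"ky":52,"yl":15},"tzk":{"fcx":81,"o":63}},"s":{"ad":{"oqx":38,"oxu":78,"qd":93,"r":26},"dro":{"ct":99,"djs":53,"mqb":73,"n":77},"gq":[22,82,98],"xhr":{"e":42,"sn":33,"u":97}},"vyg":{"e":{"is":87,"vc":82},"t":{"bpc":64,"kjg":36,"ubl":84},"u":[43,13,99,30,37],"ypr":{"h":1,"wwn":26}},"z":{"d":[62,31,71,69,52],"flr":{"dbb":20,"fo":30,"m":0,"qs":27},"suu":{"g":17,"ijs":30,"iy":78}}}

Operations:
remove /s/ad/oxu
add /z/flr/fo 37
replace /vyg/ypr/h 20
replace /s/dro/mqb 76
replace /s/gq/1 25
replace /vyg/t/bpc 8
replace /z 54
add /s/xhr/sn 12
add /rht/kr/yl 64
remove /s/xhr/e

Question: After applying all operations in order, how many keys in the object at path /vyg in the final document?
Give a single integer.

After op 1 (remove /s/ad/oxu): {"rht":{"kr":{"ky":52,"yl":15},"tzk":{"fcx":81,"o":63}},"s":{"ad":{"oqx":38,"qd":93,"r":26},"dro":{"ct":99,"djs":53,"mqb":73,"n":77},"gq":[22,82,98],"xhr":{"e":42,"sn":33,"u":97}},"vyg":{"e":{"is":87,"vc":82},"t":{"bpc":64,"kjg":36,"ubl":84},"u":[43,13,99,30,37],"ypr":{"h":1,"wwn":26}},"z":{"d":[62,31,71,69,52],"flr":{"dbb":20,"fo":30,"m":0,"qs":27},"suu":{"g":17,"ijs":30,"iy":78}}}
After op 2 (add /z/flr/fo 37): {"rht":{"kr":{"ky":52,"yl":15},"tzk":{"fcx":81,"o":63}},"s":{"ad":{"oqx":38,"qd":93,"r":26},"dro":{"ct":99,"djs":53,"mqb":73,"n":77},"gq":[22,82,98],"xhr":{"e":42,"sn":33,"u":97}},"vyg":{"e":{"is":87,"vc":82},"t":{"bpc":64,"kjg":36,"ubl":84},"u":[43,13,99,30,37],"ypr":{"h":1,"wwn":26}},"z":{"d":[62,31,71,69,52],"flr":{"dbb":20,"fo":37,"m":0,"qs":27},"suu":{"g":17,"ijs":30,"iy":78}}}
After op 3 (replace /vyg/ypr/h 20): {"rht":{"kr":{"ky":52,"yl":15},"tzk":{"fcx":81,"o":63}},"s":{"ad":{"oqx":38,"qd":93,"r":26},"dro":{"ct":99,"djs":53,"mqb":73,"n":77},"gq":[22,82,98],"xhr":{"e":42,"sn":33,"u":97}},"vyg":{"e":{"is":87,"vc":82},"t":{"bpc":64,"kjg":36,"ubl":84},"u":[43,13,99,30,37],"ypr":{"h":20,"wwn":26}},"z":{"d":[62,31,71,69,52],"flr":{"dbb":20,"fo":37,"m":0,"qs":27},"suu":{"g":17,"ijs":30,"iy":78}}}
After op 4 (replace /s/dro/mqb 76): {"rht":{"kr":{"ky":52,"yl":15},"tzk":{"fcx":81,"o":63}},"s":{"ad":{"oqx":38,"qd":93,"r":26},"dro":{"ct":99,"djs":53,"mqb":76,"n":77},"gq":[22,82,98],"xhr":{"e":42,"sn":33,"u":97}},"vyg":{"e":{"is":87,"vc":82},"t":{"bpc":64,"kjg":36,"ubl":84},"u":[43,13,99,30,37],"ypr":{"h":20,"wwn":26}},"z":{"d":[62,31,71,69,52],"flr":{"dbb":20,"fo":37,"m":0,"qs":27},"suu":{"g":17,"ijs":30,"iy":78}}}
After op 5 (replace /s/gq/1 25): {"rht":{"kr":{"ky":52,"yl":15},"tzk":{"fcx":81,"o":63}},"s":{"ad":{"oqx":38,"qd":93,"r":26},"dro":{"ct":99,"djs":53,"mqb":76,"n":77},"gq":[22,25,98],"xhr":{"e":42,"sn":33,"u":97}},"vyg":{"e":{"is":87,"vc":82},"t":{"bpc":64,"kjg":36,"ubl":84},"u":[43,13,99,30,37],"ypr":{"h":20,"wwn":26}},"z":{"d":[62,31,71,69,52],"flr":{"dbb":20,"fo":37,"m":0,"qs":27},"suu":{"g":17,"ijs":30,"iy":78}}}
After op 6 (replace /vyg/t/bpc 8): {"rht":{"kr":{"ky":52,"yl":15},"tzk":{"fcx":81,"o":63}},"s":{"ad":{"oqx":38,"qd":93,"r":26},"dro":{"ct":99,"djs":53,"mqb":76,"n":77},"gq":[22,25,98],"xhr":{"e":42,"sn":33,"u":97}},"vyg":{"e":{"is":87,"vc":82},"t":{"bpc":8,"kjg":36,"ubl":84},"u":[43,13,99,30,37],"ypr":{"h":20,"wwn":26}},"z":{"d":[62,31,71,69,52],"flr":{"dbb":20,"fo":37,"m":0,"qs":27},"suu":{"g":17,"ijs":30,"iy":78}}}
After op 7 (replace /z 54): {"rht":{"kr":{"ky":52,"yl":15},"tzk":{"fcx":81,"o":63}},"s":{"ad":{"oqx":38,"qd":93,"r":26},"dro":{"ct":99,"djs":53,"mqb":76,"n":77},"gq":[22,25,98],"xhr":{"e":42,"sn":33,"u":97}},"vyg":{"e":{"is":87,"vc":82},"t":{"bpc":8,"kjg":36,"ubl":84},"u":[43,13,99,30,37],"ypr":{"h":20,"wwn":26}},"z":54}
After op 8 (add /s/xhr/sn 12): {"rht":{"kr":{"ky":52,"yl":15},"tzk":{"fcx":81,"o":63}},"s":{"ad":{"oqx":38,"qd":93,"r":26},"dro":{"ct":99,"djs":53,"mqb":76,"n":77},"gq":[22,25,98],"xhr":{"e":42,"sn":12,"u":97}},"vyg":{"e":{"is":87,"vc":82},"t":{"bpc":8,"kjg":36,"ubl":84},"u":[43,13,99,30,37],"ypr":{"h":20,"wwn":26}},"z":54}
After op 9 (add /rht/kr/yl 64): {"rht":{"kr":{"ky":52,"yl":64},"tzk":{"fcx":81,"o":63}},"s":{"ad":{"oqx":38,"qd":93,"r":26},"dro":{"ct":99,"djs":53,"mqb":76,"n":77},"gq":[22,25,98],"xhr":{"e":42,"sn":12,"u":97}},"vyg":{"e":{"is":87,"vc":82},"t":{"bpc":8,"kjg":36,"ubl":84},"u":[43,13,99,30,37],"ypr":{"h":20,"wwn":26}},"z":54}
After op 10 (remove /s/xhr/e): {"rht":{"kr":{"ky":52,"yl":64},"tzk":{"fcx":81,"o":63}},"s":{"ad":{"oqx":38,"qd":93,"r":26},"dro":{"ct":99,"djs":53,"mqb":76,"n":77},"gq":[22,25,98],"xhr":{"sn":12,"u":97}},"vyg":{"e":{"is":87,"vc":82},"t":{"bpc":8,"kjg":36,"ubl":84},"u":[43,13,99,30,37],"ypr":{"h":20,"wwn":26}},"z":54}
Size at path /vyg: 4

Answer: 4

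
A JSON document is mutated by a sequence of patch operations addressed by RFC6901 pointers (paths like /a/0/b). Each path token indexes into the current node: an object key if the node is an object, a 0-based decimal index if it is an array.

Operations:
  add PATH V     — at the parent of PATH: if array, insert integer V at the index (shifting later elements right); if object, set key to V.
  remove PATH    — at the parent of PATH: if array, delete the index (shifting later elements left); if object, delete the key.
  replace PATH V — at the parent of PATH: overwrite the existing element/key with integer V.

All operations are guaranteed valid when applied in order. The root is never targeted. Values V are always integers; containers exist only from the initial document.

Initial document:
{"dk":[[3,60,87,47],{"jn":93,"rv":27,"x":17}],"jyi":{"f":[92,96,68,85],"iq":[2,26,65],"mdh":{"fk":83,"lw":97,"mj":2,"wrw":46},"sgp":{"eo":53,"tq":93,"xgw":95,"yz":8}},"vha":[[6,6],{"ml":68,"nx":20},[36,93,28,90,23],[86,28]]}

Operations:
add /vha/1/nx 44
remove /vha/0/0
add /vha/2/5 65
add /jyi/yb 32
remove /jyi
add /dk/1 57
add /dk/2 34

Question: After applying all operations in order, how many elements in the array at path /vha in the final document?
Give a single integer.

After op 1 (add /vha/1/nx 44): {"dk":[[3,60,87,47],{"jn":93,"rv":27,"x":17}],"jyi":{"f":[92,96,68,85],"iq":[2,26,65],"mdh":{"fk":83,"lw":97,"mj":2,"wrw":46},"sgp":{"eo":53,"tq":93,"xgw":95,"yz":8}},"vha":[[6,6],{"ml":68,"nx":44},[36,93,28,90,23],[86,28]]}
After op 2 (remove /vha/0/0): {"dk":[[3,60,87,47],{"jn":93,"rv":27,"x":17}],"jyi":{"f":[92,96,68,85],"iq":[2,26,65],"mdh":{"fk":83,"lw":97,"mj":2,"wrw":46},"sgp":{"eo":53,"tq":93,"xgw":95,"yz":8}},"vha":[[6],{"ml":68,"nx":44},[36,93,28,90,23],[86,28]]}
After op 3 (add /vha/2/5 65): {"dk":[[3,60,87,47],{"jn":93,"rv":27,"x":17}],"jyi":{"f":[92,96,68,85],"iq":[2,26,65],"mdh":{"fk":83,"lw":97,"mj":2,"wrw":46},"sgp":{"eo":53,"tq":93,"xgw":95,"yz":8}},"vha":[[6],{"ml":68,"nx":44},[36,93,28,90,23,65],[86,28]]}
After op 4 (add /jyi/yb 32): {"dk":[[3,60,87,47],{"jn":93,"rv":27,"x":17}],"jyi":{"f":[92,96,68,85],"iq":[2,26,65],"mdh":{"fk":83,"lw":97,"mj":2,"wrw":46},"sgp":{"eo":53,"tq":93,"xgw":95,"yz":8},"yb":32},"vha":[[6],{"ml":68,"nx":44},[36,93,28,90,23,65],[86,28]]}
After op 5 (remove /jyi): {"dk":[[3,60,87,47],{"jn":93,"rv":27,"x":17}],"vha":[[6],{"ml":68,"nx":44},[36,93,28,90,23,65],[86,28]]}
After op 6 (add /dk/1 57): {"dk":[[3,60,87,47],57,{"jn":93,"rv":27,"x":17}],"vha":[[6],{"ml":68,"nx":44},[36,93,28,90,23,65],[86,28]]}
After op 7 (add /dk/2 34): {"dk":[[3,60,87,47],57,34,{"jn":93,"rv":27,"x":17}],"vha":[[6],{"ml":68,"nx":44},[36,93,28,90,23,65],[86,28]]}
Size at path /vha: 4

Answer: 4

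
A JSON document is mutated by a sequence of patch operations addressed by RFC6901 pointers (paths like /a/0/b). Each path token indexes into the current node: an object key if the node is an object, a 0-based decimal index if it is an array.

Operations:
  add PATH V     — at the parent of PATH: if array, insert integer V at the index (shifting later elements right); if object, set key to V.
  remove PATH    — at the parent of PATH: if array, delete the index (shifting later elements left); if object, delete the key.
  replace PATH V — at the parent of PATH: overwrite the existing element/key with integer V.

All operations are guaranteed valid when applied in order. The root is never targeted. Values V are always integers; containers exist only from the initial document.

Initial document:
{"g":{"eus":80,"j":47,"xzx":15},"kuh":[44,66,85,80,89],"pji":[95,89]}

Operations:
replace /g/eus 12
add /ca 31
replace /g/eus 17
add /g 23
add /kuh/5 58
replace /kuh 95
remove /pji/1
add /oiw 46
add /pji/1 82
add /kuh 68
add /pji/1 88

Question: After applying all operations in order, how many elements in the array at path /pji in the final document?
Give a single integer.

After op 1 (replace /g/eus 12): {"g":{"eus":12,"j":47,"xzx":15},"kuh":[44,66,85,80,89],"pji":[95,89]}
After op 2 (add /ca 31): {"ca":31,"g":{"eus":12,"j":47,"xzx":15},"kuh":[44,66,85,80,89],"pji":[95,89]}
After op 3 (replace /g/eus 17): {"ca":31,"g":{"eus":17,"j":47,"xzx":15},"kuh":[44,66,85,80,89],"pji":[95,89]}
After op 4 (add /g 23): {"ca":31,"g":23,"kuh":[44,66,85,80,89],"pji":[95,89]}
After op 5 (add /kuh/5 58): {"ca":31,"g":23,"kuh":[44,66,85,80,89,58],"pji":[95,89]}
After op 6 (replace /kuh 95): {"ca":31,"g":23,"kuh":95,"pji":[95,89]}
After op 7 (remove /pji/1): {"ca":31,"g":23,"kuh":95,"pji":[95]}
After op 8 (add /oiw 46): {"ca":31,"g":23,"kuh":95,"oiw":46,"pji":[95]}
After op 9 (add /pji/1 82): {"ca":31,"g":23,"kuh":95,"oiw":46,"pji":[95,82]}
After op 10 (add /kuh 68): {"ca":31,"g":23,"kuh":68,"oiw":46,"pji":[95,82]}
After op 11 (add /pji/1 88): {"ca":31,"g":23,"kuh":68,"oiw":46,"pji":[95,88,82]}
Size at path /pji: 3

Answer: 3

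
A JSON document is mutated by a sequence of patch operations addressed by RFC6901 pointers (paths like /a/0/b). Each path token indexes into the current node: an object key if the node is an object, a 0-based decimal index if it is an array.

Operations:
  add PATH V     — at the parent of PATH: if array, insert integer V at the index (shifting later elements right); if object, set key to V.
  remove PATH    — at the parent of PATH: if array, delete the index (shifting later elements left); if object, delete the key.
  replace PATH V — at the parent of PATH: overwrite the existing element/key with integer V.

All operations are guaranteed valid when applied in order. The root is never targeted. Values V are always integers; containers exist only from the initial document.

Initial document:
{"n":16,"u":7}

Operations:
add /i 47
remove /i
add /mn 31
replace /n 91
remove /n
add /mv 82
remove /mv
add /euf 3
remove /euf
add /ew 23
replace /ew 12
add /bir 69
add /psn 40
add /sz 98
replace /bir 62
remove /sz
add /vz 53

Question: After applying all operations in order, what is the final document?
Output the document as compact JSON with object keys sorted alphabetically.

Answer: {"bir":62,"ew":12,"mn":31,"psn":40,"u":7,"vz":53}

Derivation:
After op 1 (add /i 47): {"i":47,"n":16,"u":7}
After op 2 (remove /i): {"n":16,"u":7}
After op 3 (add /mn 31): {"mn":31,"n":16,"u":7}
After op 4 (replace /n 91): {"mn":31,"n":91,"u":7}
After op 5 (remove /n): {"mn":31,"u":7}
After op 6 (add /mv 82): {"mn":31,"mv":82,"u":7}
After op 7 (remove /mv): {"mn":31,"u":7}
After op 8 (add /euf 3): {"euf":3,"mn":31,"u":7}
After op 9 (remove /euf): {"mn":31,"u":7}
After op 10 (add /ew 23): {"ew":23,"mn":31,"u":7}
After op 11 (replace /ew 12): {"ew":12,"mn":31,"u":7}
After op 12 (add /bir 69): {"bir":69,"ew":12,"mn":31,"u":7}
After op 13 (add /psn 40): {"bir":69,"ew":12,"mn":31,"psn":40,"u":7}
After op 14 (add /sz 98): {"bir":69,"ew":12,"mn":31,"psn":40,"sz":98,"u":7}
After op 15 (replace /bir 62): {"bir":62,"ew":12,"mn":31,"psn":40,"sz":98,"u":7}
After op 16 (remove /sz): {"bir":62,"ew":12,"mn":31,"psn":40,"u":7}
After op 17 (add /vz 53): {"bir":62,"ew":12,"mn":31,"psn":40,"u":7,"vz":53}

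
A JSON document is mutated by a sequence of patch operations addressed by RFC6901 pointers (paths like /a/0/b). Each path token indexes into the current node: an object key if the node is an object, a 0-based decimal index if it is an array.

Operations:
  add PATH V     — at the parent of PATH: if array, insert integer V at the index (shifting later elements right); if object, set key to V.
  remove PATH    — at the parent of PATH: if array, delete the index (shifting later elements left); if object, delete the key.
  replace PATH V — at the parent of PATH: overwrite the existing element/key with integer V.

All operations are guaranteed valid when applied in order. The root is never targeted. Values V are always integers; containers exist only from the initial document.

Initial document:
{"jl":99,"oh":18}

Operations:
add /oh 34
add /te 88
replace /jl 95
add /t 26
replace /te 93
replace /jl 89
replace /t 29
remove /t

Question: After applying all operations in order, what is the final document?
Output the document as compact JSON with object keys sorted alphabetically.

After op 1 (add /oh 34): {"jl":99,"oh":34}
After op 2 (add /te 88): {"jl":99,"oh":34,"te":88}
After op 3 (replace /jl 95): {"jl":95,"oh":34,"te":88}
After op 4 (add /t 26): {"jl":95,"oh":34,"t":26,"te":88}
After op 5 (replace /te 93): {"jl":95,"oh":34,"t":26,"te":93}
After op 6 (replace /jl 89): {"jl":89,"oh":34,"t":26,"te":93}
After op 7 (replace /t 29): {"jl":89,"oh":34,"t":29,"te":93}
After op 8 (remove /t): {"jl":89,"oh":34,"te":93}

Answer: {"jl":89,"oh":34,"te":93}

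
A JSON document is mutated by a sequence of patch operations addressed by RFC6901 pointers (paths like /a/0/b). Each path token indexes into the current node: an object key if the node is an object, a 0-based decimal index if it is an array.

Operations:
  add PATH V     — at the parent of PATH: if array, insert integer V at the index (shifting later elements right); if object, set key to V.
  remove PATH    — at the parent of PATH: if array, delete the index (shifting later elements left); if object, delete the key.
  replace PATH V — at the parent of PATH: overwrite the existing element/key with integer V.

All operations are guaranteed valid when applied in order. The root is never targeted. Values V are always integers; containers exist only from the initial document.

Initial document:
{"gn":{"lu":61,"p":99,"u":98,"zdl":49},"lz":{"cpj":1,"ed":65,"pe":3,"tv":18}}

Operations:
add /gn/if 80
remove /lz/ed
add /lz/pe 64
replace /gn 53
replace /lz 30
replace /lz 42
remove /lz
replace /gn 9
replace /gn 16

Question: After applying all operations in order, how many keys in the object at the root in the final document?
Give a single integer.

After op 1 (add /gn/if 80): {"gn":{"if":80,"lu":61,"p":99,"u":98,"zdl":49},"lz":{"cpj":1,"ed":65,"pe":3,"tv":18}}
After op 2 (remove /lz/ed): {"gn":{"if":80,"lu":61,"p":99,"u":98,"zdl":49},"lz":{"cpj":1,"pe":3,"tv":18}}
After op 3 (add /lz/pe 64): {"gn":{"if":80,"lu":61,"p":99,"u":98,"zdl":49},"lz":{"cpj":1,"pe":64,"tv":18}}
After op 4 (replace /gn 53): {"gn":53,"lz":{"cpj":1,"pe":64,"tv":18}}
After op 5 (replace /lz 30): {"gn":53,"lz":30}
After op 6 (replace /lz 42): {"gn":53,"lz":42}
After op 7 (remove /lz): {"gn":53}
After op 8 (replace /gn 9): {"gn":9}
After op 9 (replace /gn 16): {"gn":16}
Size at the root: 1

Answer: 1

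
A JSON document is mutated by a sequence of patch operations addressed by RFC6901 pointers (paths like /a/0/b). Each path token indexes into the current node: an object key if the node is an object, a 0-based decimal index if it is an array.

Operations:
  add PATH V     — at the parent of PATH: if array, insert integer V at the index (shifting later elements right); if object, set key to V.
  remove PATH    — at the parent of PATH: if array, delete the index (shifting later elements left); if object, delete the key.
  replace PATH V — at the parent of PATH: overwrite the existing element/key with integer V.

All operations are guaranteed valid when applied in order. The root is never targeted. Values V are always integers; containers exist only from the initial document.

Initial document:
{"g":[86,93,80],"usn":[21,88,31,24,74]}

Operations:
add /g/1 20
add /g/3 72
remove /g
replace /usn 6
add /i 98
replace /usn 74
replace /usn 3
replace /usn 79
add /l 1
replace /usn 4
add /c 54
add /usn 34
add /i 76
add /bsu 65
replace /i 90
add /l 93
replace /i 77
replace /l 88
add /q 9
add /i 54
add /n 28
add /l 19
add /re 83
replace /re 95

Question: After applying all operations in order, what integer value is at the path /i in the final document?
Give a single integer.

Answer: 54

Derivation:
After op 1 (add /g/1 20): {"g":[86,20,93,80],"usn":[21,88,31,24,74]}
After op 2 (add /g/3 72): {"g":[86,20,93,72,80],"usn":[21,88,31,24,74]}
After op 3 (remove /g): {"usn":[21,88,31,24,74]}
After op 4 (replace /usn 6): {"usn":6}
After op 5 (add /i 98): {"i":98,"usn":6}
After op 6 (replace /usn 74): {"i":98,"usn":74}
After op 7 (replace /usn 3): {"i":98,"usn":3}
After op 8 (replace /usn 79): {"i":98,"usn":79}
After op 9 (add /l 1): {"i":98,"l":1,"usn":79}
After op 10 (replace /usn 4): {"i":98,"l":1,"usn":4}
After op 11 (add /c 54): {"c":54,"i":98,"l":1,"usn":4}
After op 12 (add /usn 34): {"c":54,"i":98,"l":1,"usn":34}
After op 13 (add /i 76): {"c":54,"i":76,"l":1,"usn":34}
After op 14 (add /bsu 65): {"bsu":65,"c":54,"i":76,"l":1,"usn":34}
After op 15 (replace /i 90): {"bsu":65,"c":54,"i":90,"l":1,"usn":34}
After op 16 (add /l 93): {"bsu":65,"c":54,"i":90,"l":93,"usn":34}
After op 17 (replace /i 77): {"bsu":65,"c":54,"i":77,"l":93,"usn":34}
After op 18 (replace /l 88): {"bsu":65,"c":54,"i":77,"l":88,"usn":34}
After op 19 (add /q 9): {"bsu":65,"c":54,"i":77,"l":88,"q":9,"usn":34}
After op 20 (add /i 54): {"bsu":65,"c":54,"i":54,"l":88,"q":9,"usn":34}
After op 21 (add /n 28): {"bsu":65,"c":54,"i":54,"l":88,"n":28,"q":9,"usn":34}
After op 22 (add /l 19): {"bsu":65,"c":54,"i":54,"l":19,"n":28,"q":9,"usn":34}
After op 23 (add /re 83): {"bsu":65,"c":54,"i":54,"l":19,"n":28,"q":9,"re":83,"usn":34}
After op 24 (replace /re 95): {"bsu":65,"c":54,"i":54,"l":19,"n":28,"q":9,"re":95,"usn":34}
Value at /i: 54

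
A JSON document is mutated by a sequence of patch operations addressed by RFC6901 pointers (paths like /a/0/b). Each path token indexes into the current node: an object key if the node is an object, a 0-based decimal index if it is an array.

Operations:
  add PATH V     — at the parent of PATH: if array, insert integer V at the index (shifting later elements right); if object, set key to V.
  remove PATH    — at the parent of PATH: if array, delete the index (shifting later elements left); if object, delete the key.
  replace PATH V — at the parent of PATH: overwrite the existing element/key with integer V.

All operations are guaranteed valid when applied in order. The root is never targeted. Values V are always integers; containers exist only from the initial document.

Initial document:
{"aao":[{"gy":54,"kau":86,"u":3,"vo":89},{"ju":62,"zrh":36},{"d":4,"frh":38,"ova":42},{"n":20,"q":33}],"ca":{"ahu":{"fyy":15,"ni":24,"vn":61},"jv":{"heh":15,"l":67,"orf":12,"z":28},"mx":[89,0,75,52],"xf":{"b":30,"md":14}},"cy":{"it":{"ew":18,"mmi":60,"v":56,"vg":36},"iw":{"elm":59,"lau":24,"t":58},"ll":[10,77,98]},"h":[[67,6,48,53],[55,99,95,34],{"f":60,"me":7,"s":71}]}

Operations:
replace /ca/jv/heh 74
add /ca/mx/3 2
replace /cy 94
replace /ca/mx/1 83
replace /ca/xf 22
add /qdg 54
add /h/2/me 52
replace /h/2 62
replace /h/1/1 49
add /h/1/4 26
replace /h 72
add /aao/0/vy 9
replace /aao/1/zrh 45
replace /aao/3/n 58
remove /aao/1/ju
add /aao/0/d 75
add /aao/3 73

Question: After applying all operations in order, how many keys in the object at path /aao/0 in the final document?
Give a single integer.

After op 1 (replace /ca/jv/heh 74): {"aao":[{"gy":54,"kau":86,"u":3,"vo":89},{"ju":62,"zrh":36},{"d":4,"frh":38,"ova":42},{"n":20,"q":33}],"ca":{"ahu":{"fyy":15,"ni":24,"vn":61},"jv":{"heh":74,"l":67,"orf":12,"z":28},"mx":[89,0,75,52],"xf":{"b":30,"md":14}},"cy":{"it":{"ew":18,"mmi":60,"v":56,"vg":36},"iw":{"elm":59,"lau":24,"t":58},"ll":[10,77,98]},"h":[[67,6,48,53],[55,99,95,34],{"f":60,"me":7,"s":71}]}
After op 2 (add /ca/mx/3 2): {"aao":[{"gy":54,"kau":86,"u":3,"vo":89},{"ju":62,"zrh":36},{"d":4,"frh":38,"ova":42},{"n":20,"q":33}],"ca":{"ahu":{"fyy":15,"ni":24,"vn":61},"jv":{"heh":74,"l":67,"orf":12,"z":28},"mx":[89,0,75,2,52],"xf":{"b":30,"md":14}},"cy":{"it":{"ew":18,"mmi":60,"v":56,"vg":36},"iw":{"elm":59,"lau":24,"t":58},"ll":[10,77,98]},"h":[[67,6,48,53],[55,99,95,34],{"f":60,"me":7,"s":71}]}
After op 3 (replace /cy 94): {"aao":[{"gy":54,"kau":86,"u":3,"vo":89},{"ju":62,"zrh":36},{"d":4,"frh":38,"ova":42},{"n":20,"q":33}],"ca":{"ahu":{"fyy":15,"ni":24,"vn":61},"jv":{"heh":74,"l":67,"orf":12,"z":28},"mx":[89,0,75,2,52],"xf":{"b":30,"md":14}},"cy":94,"h":[[67,6,48,53],[55,99,95,34],{"f":60,"me":7,"s":71}]}
After op 4 (replace /ca/mx/1 83): {"aao":[{"gy":54,"kau":86,"u":3,"vo":89},{"ju":62,"zrh":36},{"d":4,"frh":38,"ova":42},{"n":20,"q":33}],"ca":{"ahu":{"fyy":15,"ni":24,"vn":61},"jv":{"heh":74,"l":67,"orf":12,"z":28},"mx":[89,83,75,2,52],"xf":{"b":30,"md":14}},"cy":94,"h":[[67,6,48,53],[55,99,95,34],{"f":60,"me":7,"s":71}]}
After op 5 (replace /ca/xf 22): {"aao":[{"gy":54,"kau":86,"u":3,"vo":89},{"ju":62,"zrh":36},{"d":4,"frh":38,"ova":42},{"n":20,"q":33}],"ca":{"ahu":{"fyy":15,"ni":24,"vn":61},"jv":{"heh":74,"l":67,"orf":12,"z":28},"mx":[89,83,75,2,52],"xf":22},"cy":94,"h":[[67,6,48,53],[55,99,95,34],{"f":60,"me":7,"s":71}]}
After op 6 (add /qdg 54): {"aao":[{"gy":54,"kau":86,"u":3,"vo":89},{"ju":62,"zrh":36},{"d":4,"frh":38,"ova":42},{"n":20,"q":33}],"ca":{"ahu":{"fyy":15,"ni":24,"vn":61},"jv":{"heh":74,"l":67,"orf":12,"z":28},"mx":[89,83,75,2,52],"xf":22},"cy":94,"h":[[67,6,48,53],[55,99,95,34],{"f":60,"me":7,"s":71}],"qdg":54}
After op 7 (add /h/2/me 52): {"aao":[{"gy":54,"kau":86,"u":3,"vo":89},{"ju":62,"zrh":36},{"d":4,"frh":38,"ova":42},{"n":20,"q":33}],"ca":{"ahu":{"fyy":15,"ni":24,"vn":61},"jv":{"heh":74,"l":67,"orf":12,"z":28},"mx":[89,83,75,2,52],"xf":22},"cy":94,"h":[[67,6,48,53],[55,99,95,34],{"f":60,"me":52,"s":71}],"qdg":54}
After op 8 (replace /h/2 62): {"aao":[{"gy":54,"kau":86,"u":3,"vo":89},{"ju":62,"zrh":36},{"d":4,"frh":38,"ova":42},{"n":20,"q":33}],"ca":{"ahu":{"fyy":15,"ni":24,"vn":61},"jv":{"heh":74,"l":67,"orf":12,"z":28},"mx":[89,83,75,2,52],"xf":22},"cy":94,"h":[[67,6,48,53],[55,99,95,34],62],"qdg":54}
After op 9 (replace /h/1/1 49): {"aao":[{"gy":54,"kau":86,"u":3,"vo":89},{"ju":62,"zrh":36},{"d":4,"frh":38,"ova":42},{"n":20,"q":33}],"ca":{"ahu":{"fyy":15,"ni":24,"vn":61},"jv":{"heh":74,"l":67,"orf":12,"z":28},"mx":[89,83,75,2,52],"xf":22},"cy":94,"h":[[67,6,48,53],[55,49,95,34],62],"qdg":54}
After op 10 (add /h/1/4 26): {"aao":[{"gy":54,"kau":86,"u":3,"vo":89},{"ju":62,"zrh":36},{"d":4,"frh":38,"ova":42},{"n":20,"q":33}],"ca":{"ahu":{"fyy":15,"ni":24,"vn":61},"jv":{"heh":74,"l":67,"orf":12,"z":28},"mx":[89,83,75,2,52],"xf":22},"cy":94,"h":[[67,6,48,53],[55,49,95,34,26],62],"qdg":54}
After op 11 (replace /h 72): {"aao":[{"gy":54,"kau":86,"u":3,"vo":89},{"ju":62,"zrh":36},{"d":4,"frh":38,"ova":42},{"n":20,"q":33}],"ca":{"ahu":{"fyy":15,"ni":24,"vn":61},"jv":{"heh":74,"l":67,"orf":12,"z":28},"mx":[89,83,75,2,52],"xf":22},"cy":94,"h":72,"qdg":54}
After op 12 (add /aao/0/vy 9): {"aao":[{"gy":54,"kau":86,"u":3,"vo":89,"vy":9},{"ju":62,"zrh":36},{"d":4,"frh":38,"ova":42},{"n":20,"q":33}],"ca":{"ahu":{"fyy":15,"ni":24,"vn":61},"jv":{"heh":74,"l":67,"orf":12,"z":28},"mx":[89,83,75,2,52],"xf":22},"cy":94,"h":72,"qdg":54}
After op 13 (replace /aao/1/zrh 45): {"aao":[{"gy":54,"kau":86,"u":3,"vo":89,"vy":9},{"ju":62,"zrh":45},{"d":4,"frh":38,"ova":42},{"n":20,"q":33}],"ca":{"ahu":{"fyy":15,"ni":24,"vn":61},"jv":{"heh":74,"l":67,"orf":12,"z":28},"mx":[89,83,75,2,52],"xf":22},"cy":94,"h":72,"qdg":54}
After op 14 (replace /aao/3/n 58): {"aao":[{"gy":54,"kau":86,"u":3,"vo":89,"vy":9},{"ju":62,"zrh":45},{"d":4,"frh":38,"ova":42},{"n":58,"q":33}],"ca":{"ahu":{"fyy":15,"ni":24,"vn":61},"jv":{"heh":74,"l":67,"orf":12,"z":28},"mx":[89,83,75,2,52],"xf":22},"cy":94,"h":72,"qdg":54}
After op 15 (remove /aao/1/ju): {"aao":[{"gy":54,"kau":86,"u":3,"vo":89,"vy":9},{"zrh":45},{"d":4,"frh":38,"ova":42},{"n":58,"q":33}],"ca":{"ahu":{"fyy":15,"ni":24,"vn":61},"jv":{"heh":74,"l":67,"orf":12,"z":28},"mx":[89,83,75,2,52],"xf":22},"cy":94,"h":72,"qdg":54}
After op 16 (add /aao/0/d 75): {"aao":[{"d":75,"gy":54,"kau":86,"u":3,"vo":89,"vy":9},{"zrh":45},{"d":4,"frh":38,"ova":42},{"n":58,"q":33}],"ca":{"ahu":{"fyy":15,"ni":24,"vn":61},"jv":{"heh":74,"l":67,"orf":12,"z":28},"mx":[89,83,75,2,52],"xf":22},"cy":94,"h":72,"qdg":54}
After op 17 (add /aao/3 73): {"aao":[{"d":75,"gy":54,"kau":86,"u":3,"vo":89,"vy":9},{"zrh":45},{"d":4,"frh":38,"ova":42},73,{"n":58,"q":33}],"ca":{"ahu":{"fyy":15,"ni":24,"vn":61},"jv":{"heh":74,"l":67,"orf":12,"z":28},"mx":[89,83,75,2,52],"xf":22},"cy":94,"h":72,"qdg":54}
Size at path /aao/0: 6

Answer: 6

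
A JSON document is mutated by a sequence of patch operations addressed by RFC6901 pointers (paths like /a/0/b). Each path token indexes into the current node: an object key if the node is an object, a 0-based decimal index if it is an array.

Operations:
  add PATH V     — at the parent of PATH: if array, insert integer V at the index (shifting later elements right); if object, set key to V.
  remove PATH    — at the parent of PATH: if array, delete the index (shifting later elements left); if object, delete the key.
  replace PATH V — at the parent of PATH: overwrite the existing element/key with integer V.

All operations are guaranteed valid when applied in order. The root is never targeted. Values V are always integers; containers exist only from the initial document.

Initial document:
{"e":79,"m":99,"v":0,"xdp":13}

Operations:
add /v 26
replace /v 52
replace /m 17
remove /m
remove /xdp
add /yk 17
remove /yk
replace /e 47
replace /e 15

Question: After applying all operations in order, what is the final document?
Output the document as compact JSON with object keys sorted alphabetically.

Answer: {"e":15,"v":52}

Derivation:
After op 1 (add /v 26): {"e":79,"m":99,"v":26,"xdp":13}
After op 2 (replace /v 52): {"e":79,"m":99,"v":52,"xdp":13}
After op 3 (replace /m 17): {"e":79,"m":17,"v":52,"xdp":13}
After op 4 (remove /m): {"e":79,"v":52,"xdp":13}
After op 5 (remove /xdp): {"e":79,"v":52}
After op 6 (add /yk 17): {"e":79,"v":52,"yk":17}
After op 7 (remove /yk): {"e":79,"v":52}
After op 8 (replace /e 47): {"e":47,"v":52}
After op 9 (replace /e 15): {"e":15,"v":52}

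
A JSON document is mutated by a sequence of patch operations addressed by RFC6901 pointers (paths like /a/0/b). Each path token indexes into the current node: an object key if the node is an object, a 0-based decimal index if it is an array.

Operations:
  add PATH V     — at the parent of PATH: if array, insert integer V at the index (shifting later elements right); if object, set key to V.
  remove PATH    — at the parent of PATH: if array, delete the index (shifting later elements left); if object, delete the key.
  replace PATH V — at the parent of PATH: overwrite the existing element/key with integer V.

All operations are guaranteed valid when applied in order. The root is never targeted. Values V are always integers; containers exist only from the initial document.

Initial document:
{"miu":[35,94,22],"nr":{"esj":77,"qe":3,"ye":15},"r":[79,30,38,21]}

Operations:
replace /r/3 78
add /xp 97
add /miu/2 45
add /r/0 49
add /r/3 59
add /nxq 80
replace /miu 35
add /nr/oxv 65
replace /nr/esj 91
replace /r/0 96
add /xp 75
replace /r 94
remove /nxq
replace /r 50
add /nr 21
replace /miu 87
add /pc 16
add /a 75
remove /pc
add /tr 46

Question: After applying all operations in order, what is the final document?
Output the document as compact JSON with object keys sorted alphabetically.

After op 1 (replace /r/3 78): {"miu":[35,94,22],"nr":{"esj":77,"qe":3,"ye":15},"r":[79,30,38,78]}
After op 2 (add /xp 97): {"miu":[35,94,22],"nr":{"esj":77,"qe":3,"ye":15},"r":[79,30,38,78],"xp":97}
After op 3 (add /miu/2 45): {"miu":[35,94,45,22],"nr":{"esj":77,"qe":3,"ye":15},"r":[79,30,38,78],"xp":97}
After op 4 (add /r/0 49): {"miu":[35,94,45,22],"nr":{"esj":77,"qe":3,"ye":15},"r":[49,79,30,38,78],"xp":97}
After op 5 (add /r/3 59): {"miu":[35,94,45,22],"nr":{"esj":77,"qe":3,"ye":15},"r":[49,79,30,59,38,78],"xp":97}
After op 6 (add /nxq 80): {"miu":[35,94,45,22],"nr":{"esj":77,"qe":3,"ye":15},"nxq":80,"r":[49,79,30,59,38,78],"xp":97}
After op 7 (replace /miu 35): {"miu":35,"nr":{"esj":77,"qe":3,"ye":15},"nxq":80,"r":[49,79,30,59,38,78],"xp":97}
After op 8 (add /nr/oxv 65): {"miu":35,"nr":{"esj":77,"oxv":65,"qe":3,"ye":15},"nxq":80,"r":[49,79,30,59,38,78],"xp":97}
After op 9 (replace /nr/esj 91): {"miu":35,"nr":{"esj":91,"oxv":65,"qe":3,"ye":15},"nxq":80,"r":[49,79,30,59,38,78],"xp":97}
After op 10 (replace /r/0 96): {"miu":35,"nr":{"esj":91,"oxv":65,"qe":3,"ye":15},"nxq":80,"r":[96,79,30,59,38,78],"xp":97}
After op 11 (add /xp 75): {"miu":35,"nr":{"esj":91,"oxv":65,"qe":3,"ye":15},"nxq":80,"r":[96,79,30,59,38,78],"xp":75}
After op 12 (replace /r 94): {"miu":35,"nr":{"esj":91,"oxv":65,"qe":3,"ye":15},"nxq":80,"r":94,"xp":75}
After op 13 (remove /nxq): {"miu":35,"nr":{"esj":91,"oxv":65,"qe":3,"ye":15},"r":94,"xp":75}
After op 14 (replace /r 50): {"miu":35,"nr":{"esj":91,"oxv":65,"qe":3,"ye":15},"r":50,"xp":75}
After op 15 (add /nr 21): {"miu":35,"nr":21,"r":50,"xp":75}
After op 16 (replace /miu 87): {"miu":87,"nr":21,"r":50,"xp":75}
After op 17 (add /pc 16): {"miu":87,"nr":21,"pc":16,"r":50,"xp":75}
After op 18 (add /a 75): {"a":75,"miu":87,"nr":21,"pc":16,"r":50,"xp":75}
After op 19 (remove /pc): {"a":75,"miu":87,"nr":21,"r":50,"xp":75}
After op 20 (add /tr 46): {"a":75,"miu":87,"nr":21,"r":50,"tr":46,"xp":75}

Answer: {"a":75,"miu":87,"nr":21,"r":50,"tr":46,"xp":75}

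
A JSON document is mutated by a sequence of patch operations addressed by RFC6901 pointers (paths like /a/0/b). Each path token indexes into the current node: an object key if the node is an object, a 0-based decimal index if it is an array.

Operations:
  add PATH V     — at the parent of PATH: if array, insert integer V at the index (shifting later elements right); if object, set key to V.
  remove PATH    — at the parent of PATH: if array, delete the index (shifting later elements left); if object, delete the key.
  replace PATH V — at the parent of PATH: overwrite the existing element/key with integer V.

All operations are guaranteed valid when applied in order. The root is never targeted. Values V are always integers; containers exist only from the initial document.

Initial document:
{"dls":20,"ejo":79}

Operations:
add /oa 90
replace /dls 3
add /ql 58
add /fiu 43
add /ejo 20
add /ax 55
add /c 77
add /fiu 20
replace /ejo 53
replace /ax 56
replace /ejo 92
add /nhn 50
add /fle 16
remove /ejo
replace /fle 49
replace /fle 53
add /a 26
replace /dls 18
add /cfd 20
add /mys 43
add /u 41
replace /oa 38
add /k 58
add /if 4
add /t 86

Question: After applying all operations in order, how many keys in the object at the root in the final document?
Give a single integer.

After op 1 (add /oa 90): {"dls":20,"ejo":79,"oa":90}
After op 2 (replace /dls 3): {"dls":3,"ejo":79,"oa":90}
After op 3 (add /ql 58): {"dls":3,"ejo":79,"oa":90,"ql":58}
After op 4 (add /fiu 43): {"dls":3,"ejo":79,"fiu":43,"oa":90,"ql":58}
After op 5 (add /ejo 20): {"dls":3,"ejo":20,"fiu":43,"oa":90,"ql":58}
After op 6 (add /ax 55): {"ax":55,"dls":3,"ejo":20,"fiu":43,"oa":90,"ql":58}
After op 7 (add /c 77): {"ax":55,"c":77,"dls":3,"ejo":20,"fiu":43,"oa":90,"ql":58}
After op 8 (add /fiu 20): {"ax":55,"c":77,"dls":3,"ejo":20,"fiu":20,"oa":90,"ql":58}
After op 9 (replace /ejo 53): {"ax":55,"c":77,"dls":3,"ejo":53,"fiu":20,"oa":90,"ql":58}
After op 10 (replace /ax 56): {"ax":56,"c":77,"dls":3,"ejo":53,"fiu":20,"oa":90,"ql":58}
After op 11 (replace /ejo 92): {"ax":56,"c":77,"dls":3,"ejo":92,"fiu":20,"oa":90,"ql":58}
After op 12 (add /nhn 50): {"ax":56,"c":77,"dls":3,"ejo":92,"fiu":20,"nhn":50,"oa":90,"ql":58}
After op 13 (add /fle 16): {"ax":56,"c":77,"dls":3,"ejo":92,"fiu":20,"fle":16,"nhn":50,"oa":90,"ql":58}
After op 14 (remove /ejo): {"ax":56,"c":77,"dls":3,"fiu":20,"fle":16,"nhn":50,"oa":90,"ql":58}
After op 15 (replace /fle 49): {"ax":56,"c":77,"dls":3,"fiu":20,"fle":49,"nhn":50,"oa":90,"ql":58}
After op 16 (replace /fle 53): {"ax":56,"c":77,"dls":3,"fiu":20,"fle":53,"nhn":50,"oa":90,"ql":58}
After op 17 (add /a 26): {"a":26,"ax":56,"c":77,"dls":3,"fiu":20,"fle":53,"nhn":50,"oa":90,"ql":58}
After op 18 (replace /dls 18): {"a":26,"ax":56,"c":77,"dls":18,"fiu":20,"fle":53,"nhn":50,"oa":90,"ql":58}
After op 19 (add /cfd 20): {"a":26,"ax":56,"c":77,"cfd":20,"dls":18,"fiu":20,"fle":53,"nhn":50,"oa":90,"ql":58}
After op 20 (add /mys 43): {"a":26,"ax":56,"c":77,"cfd":20,"dls":18,"fiu":20,"fle":53,"mys":43,"nhn":50,"oa":90,"ql":58}
After op 21 (add /u 41): {"a":26,"ax":56,"c":77,"cfd":20,"dls":18,"fiu":20,"fle":53,"mys":43,"nhn":50,"oa":90,"ql":58,"u":41}
After op 22 (replace /oa 38): {"a":26,"ax":56,"c":77,"cfd":20,"dls":18,"fiu":20,"fle":53,"mys":43,"nhn":50,"oa":38,"ql":58,"u":41}
After op 23 (add /k 58): {"a":26,"ax":56,"c":77,"cfd":20,"dls":18,"fiu":20,"fle":53,"k":58,"mys":43,"nhn":50,"oa":38,"ql":58,"u":41}
After op 24 (add /if 4): {"a":26,"ax":56,"c":77,"cfd":20,"dls":18,"fiu":20,"fle":53,"if":4,"k":58,"mys":43,"nhn":50,"oa":38,"ql":58,"u":41}
After op 25 (add /t 86): {"a":26,"ax":56,"c":77,"cfd":20,"dls":18,"fiu":20,"fle":53,"if":4,"k":58,"mys":43,"nhn":50,"oa":38,"ql":58,"t":86,"u":41}
Size at the root: 15

Answer: 15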